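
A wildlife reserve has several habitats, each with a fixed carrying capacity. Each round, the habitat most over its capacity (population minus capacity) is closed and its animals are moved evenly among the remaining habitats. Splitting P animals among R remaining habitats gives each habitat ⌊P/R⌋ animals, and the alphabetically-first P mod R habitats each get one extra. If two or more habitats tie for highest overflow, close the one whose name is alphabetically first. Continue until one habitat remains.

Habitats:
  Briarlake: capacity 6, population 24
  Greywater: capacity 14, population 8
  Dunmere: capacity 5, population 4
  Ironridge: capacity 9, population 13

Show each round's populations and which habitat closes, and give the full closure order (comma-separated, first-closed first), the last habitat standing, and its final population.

Round 1: Briarlake=24 Dunmere=4 Greywater=8 Ironridge=13 → close Briarlake (overflow 18)
  24÷3 = 8 each, +1 to first 0
Round 2: Dunmere=12 Greywater=16 Ironridge=21 → close Ironridge (overflow 12)
  21÷2 = 10 each, +1 to first 1
Round 3: Dunmere=23 Greywater=26 → close Dunmere (overflow 18)
  23÷1 = 23 each, +1 to first 0

Closure order: Briarlake, Ironridge, Dunmere
Last habitat: Greywater with 49 animals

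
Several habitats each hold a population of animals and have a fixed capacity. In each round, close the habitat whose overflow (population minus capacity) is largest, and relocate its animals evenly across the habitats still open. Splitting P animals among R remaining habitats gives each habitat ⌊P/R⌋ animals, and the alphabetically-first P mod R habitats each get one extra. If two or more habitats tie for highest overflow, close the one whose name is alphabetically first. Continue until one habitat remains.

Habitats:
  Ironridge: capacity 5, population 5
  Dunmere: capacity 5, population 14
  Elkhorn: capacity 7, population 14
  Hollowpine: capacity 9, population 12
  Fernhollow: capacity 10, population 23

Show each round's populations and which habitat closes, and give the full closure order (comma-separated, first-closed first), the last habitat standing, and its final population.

Round 1: Dunmere=14 Elkhorn=14 Fernhollow=23 Hollowpine=12 Ironridge=5 → close Fernhollow (overflow 13)
  23÷4 = 5 each, +1 to first 3
Round 2: Dunmere=20 Elkhorn=20 Hollowpine=18 Ironridge=10 → close Dunmere (overflow 15)
  20÷3 = 6 each, +1 to first 2
Round 3: Elkhorn=27 Hollowpine=25 Ironridge=16 → close Elkhorn (overflow 20)
  27÷2 = 13 each, +1 to first 1
Round 4: Hollowpine=39 Ironridge=29 → close Hollowpine (overflow 30)
  39÷1 = 39 each, +1 to first 0

Closure order: Fernhollow, Dunmere, Elkhorn, Hollowpine
Last habitat: Ironridge with 68 animals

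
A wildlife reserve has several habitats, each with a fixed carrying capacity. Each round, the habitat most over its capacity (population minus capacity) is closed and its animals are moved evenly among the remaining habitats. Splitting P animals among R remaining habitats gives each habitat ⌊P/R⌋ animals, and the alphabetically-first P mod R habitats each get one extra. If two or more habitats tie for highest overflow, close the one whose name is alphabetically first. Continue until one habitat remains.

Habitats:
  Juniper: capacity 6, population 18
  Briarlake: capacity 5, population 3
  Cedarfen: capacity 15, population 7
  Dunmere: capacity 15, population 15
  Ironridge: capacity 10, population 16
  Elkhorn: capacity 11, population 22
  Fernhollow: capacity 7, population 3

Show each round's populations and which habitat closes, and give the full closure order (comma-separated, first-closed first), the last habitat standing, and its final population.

Round 1: Briarlake=3 Cedarfen=7 Dunmere=15 Elkhorn=22 Fernhollow=3 Ironridge=16 Juniper=18 → close Juniper (overflow 12)
  18÷6 = 3 each, +1 to first 0
Round 2: Briarlake=6 Cedarfen=10 Dunmere=18 Elkhorn=25 Fernhollow=6 Ironridge=19 → close Elkhorn (overflow 14)
  25÷5 = 5 each, +1 to first 0
Round 3: Briarlake=11 Cedarfen=15 Dunmere=23 Fernhollow=11 Ironridge=24 → close Ironridge (overflow 14)
  24÷4 = 6 each, +1 to first 0
Round 4: Briarlake=17 Cedarfen=21 Dunmere=29 Fernhollow=17 → close Dunmere (overflow 14)
  29÷3 = 9 each, +1 to first 2
Round 5: Briarlake=27 Cedarfen=31 Fernhollow=26 → close Briarlake (overflow 22)
  27÷2 = 13 each, +1 to first 1
Round 6: Cedarfen=45 Fernhollow=39 → close Fernhollow (overflow 32)
  39÷1 = 39 each, +1 to first 0

Closure order: Juniper, Elkhorn, Ironridge, Dunmere, Briarlake, Fernhollow
Last habitat: Cedarfen with 84 animals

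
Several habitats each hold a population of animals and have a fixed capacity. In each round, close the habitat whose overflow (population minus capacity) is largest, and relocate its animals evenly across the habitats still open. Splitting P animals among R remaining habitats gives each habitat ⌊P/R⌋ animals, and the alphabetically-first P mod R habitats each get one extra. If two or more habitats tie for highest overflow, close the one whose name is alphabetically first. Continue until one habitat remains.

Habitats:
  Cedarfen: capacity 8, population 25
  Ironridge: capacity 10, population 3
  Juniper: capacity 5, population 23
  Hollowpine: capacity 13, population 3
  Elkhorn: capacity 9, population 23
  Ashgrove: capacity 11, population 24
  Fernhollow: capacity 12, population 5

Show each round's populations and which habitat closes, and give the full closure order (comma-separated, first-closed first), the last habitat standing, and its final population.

Round 1: Ashgrove=24 Cedarfen=25 Elkhorn=23 Fernhollow=5 Hollowpine=3 Ironridge=3 Juniper=23 → close Juniper (overflow 18)
  23÷6 = 3 each, +1 to first 5
Round 2: Ashgrove=28 Cedarfen=29 Elkhorn=27 Fernhollow=9 Hollowpine=7 Ironridge=6 → close Cedarfen (overflow 21)
  29÷5 = 5 each, +1 to first 4
Round 3: Ashgrove=34 Elkhorn=33 Fernhollow=15 Hollowpine=13 Ironridge=11 → close Elkhorn (overflow 24)
  33÷4 = 8 each, +1 to first 1
Round 4: Ashgrove=43 Fernhollow=23 Hollowpine=21 Ironridge=19 → close Ashgrove (overflow 32)
  43÷3 = 14 each, +1 to first 1
Round 5: Fernhollow=38 Hollowpine=35 Ironridge=33 → close Fernhollow (overflow 26)
  38÷2 = 19 each, +1 to first 0
Round 6: Hollowpine=54 Ironridge=52 → close Ironridge (overflow 42)
  52÷1 = 52 each, +1 to first 0

Closure order: Juniper, Cedarfen, Elkhorn, Ashgrove, Fernhollow, Ironridge
Last habitat: Hollowpine with 106 animals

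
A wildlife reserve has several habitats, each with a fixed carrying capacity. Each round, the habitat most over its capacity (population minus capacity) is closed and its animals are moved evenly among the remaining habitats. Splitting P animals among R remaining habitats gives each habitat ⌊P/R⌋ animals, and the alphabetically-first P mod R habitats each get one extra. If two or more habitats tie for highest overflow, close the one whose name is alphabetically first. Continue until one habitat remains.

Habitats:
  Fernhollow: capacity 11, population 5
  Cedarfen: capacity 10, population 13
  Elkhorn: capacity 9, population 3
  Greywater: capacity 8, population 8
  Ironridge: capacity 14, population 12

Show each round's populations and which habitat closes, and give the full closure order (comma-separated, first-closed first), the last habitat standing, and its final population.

Closure order: Cedarfen, Greywater, Ironridge, Elkhorn
Last habitat: Fernhollow with 41 animals

Round 1: Cedarfen=13 Elkhorn=3 Fernhollow=5 Greywater=8 Ironridge=12 → close Cedarfen (overflow 3)
  13÷4 = 3 each, +1 to first 1
Round 2: Elkhorn=7 Fernhollow=8 Greywater=11 Ironridge=15 → close Greywater (overflow 3)
  11÷3 = 3 each, +1 to first 2
Round 3: Elkhorn=11 Fernhollow=12 Ironridge=18 → close Ironridge (overflow 4)
  18÷2 = 9 each, +1 to first 0
Round 4: Elkhorn=20 Fernhollow=21 → close Elkhorn (overflow 11)
  20÷1 = 20 each, +1 to first 0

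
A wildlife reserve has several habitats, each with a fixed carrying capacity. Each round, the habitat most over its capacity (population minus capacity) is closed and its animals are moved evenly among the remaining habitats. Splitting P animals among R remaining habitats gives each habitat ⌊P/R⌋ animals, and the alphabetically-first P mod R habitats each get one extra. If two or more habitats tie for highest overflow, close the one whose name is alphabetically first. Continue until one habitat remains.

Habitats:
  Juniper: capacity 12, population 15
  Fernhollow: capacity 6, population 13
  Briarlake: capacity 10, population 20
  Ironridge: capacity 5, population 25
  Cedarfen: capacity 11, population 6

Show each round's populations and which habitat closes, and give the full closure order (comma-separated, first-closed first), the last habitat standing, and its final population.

Closure order: Ironridge, Briarlake, Fernhollow, Juniper
Last habitat: Cedarfen with 79 animals

Round 1: Briarlake=20 Cedarfen=6 Fernhollow=13 Ironridge=25 Juniper=15 → close Ironridge (overflow 20)
  25÷4 = 6 each, +1 to first 1
Round 2: Briarlake=27 Cedarfen=12 Fernhollow=19 Juniper=21 → close Briarlake (overflow 17)
  27÷3 = 9 each, +1 to first 0
Round 3: Cedarfen=21 Fernhollow=28 Juniper=30 → close Fernhollow (overflow 22)
  28÷2 = 14 each, +1 to first 0
Round 4: Cedarfen=35 Juniper=44 → close Juniper (overflow 32)
  44÷1 = 44 each, +1 to first 0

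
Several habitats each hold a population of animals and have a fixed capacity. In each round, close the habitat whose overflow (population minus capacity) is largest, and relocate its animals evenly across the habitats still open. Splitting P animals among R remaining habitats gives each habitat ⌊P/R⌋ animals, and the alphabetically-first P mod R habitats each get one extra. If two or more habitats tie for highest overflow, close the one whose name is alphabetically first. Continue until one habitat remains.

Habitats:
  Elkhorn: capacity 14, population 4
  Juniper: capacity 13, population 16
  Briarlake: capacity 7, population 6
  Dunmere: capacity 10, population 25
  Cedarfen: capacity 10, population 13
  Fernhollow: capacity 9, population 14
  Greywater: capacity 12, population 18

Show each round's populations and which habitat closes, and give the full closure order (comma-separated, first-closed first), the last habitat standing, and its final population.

Round 1: Briarlake=6 Cedarfen=13 Dunmere=25 Elkhorn=4 Fernhollow=14 Greywater=18 Juniper=16 → close Dunmere (overflow 15)
  25÷6 = 4 each, +1 to first 1
Round 2: Briarlake=11 Cedarfen=17 Elkhorn=8 Fernhollow=18 Greywater=22 Juniper=20 → close Greywater (overflow 10)
  22÷5 = 4 each, +1 to first 2
Round 3: Briarlake=16 Cedarfen=22 Elkhorn=12 Fernhollow=22 Juniper=24 → close Fernhollow (overflow 13)
  22÷4 = 5 each, +1 to first 2
Round 4: Briarlake=22 Cedarfen=28 Elkhorn=17 Juniper=29 → close Cedarfen (overflow 18)
  28÷3 = 9 each, +1 to first 1
Round 5: Briarlake=32 Elkhorn=26 Juniper=38 → close Briarlake (overflow 25)
  32÷2 = 16 each, +1 to first 0
Round 6: Elkhorn=42 Juniper=54 → close Juniper (overflow 41)
  54÷1 = 54 each, +1 to first 0

Closure order: Dunmere, Greywater, Fernhollow, Cedarfen, Briarlake, Juniper
Last habitat: Elkhorn with 96 animals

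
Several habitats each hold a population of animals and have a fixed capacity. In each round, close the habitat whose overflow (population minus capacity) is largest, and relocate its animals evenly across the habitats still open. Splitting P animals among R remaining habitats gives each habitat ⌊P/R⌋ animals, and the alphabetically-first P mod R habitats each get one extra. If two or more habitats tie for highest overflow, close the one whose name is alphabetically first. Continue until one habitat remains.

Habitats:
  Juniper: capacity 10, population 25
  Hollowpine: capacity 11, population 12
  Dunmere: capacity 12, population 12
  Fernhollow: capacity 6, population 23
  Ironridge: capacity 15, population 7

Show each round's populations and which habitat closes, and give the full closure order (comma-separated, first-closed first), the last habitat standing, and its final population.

Round 1: Dunmere=12 Fernhollow=23 Hollowpine=12 Ironridge=7 Juniper=25 → close Fernhollow (overflow 17)
  23÷4 = 5 each, +1 to first 3
Round 2: Dunmere=18 Hollowpine=18 Ironridge=13 Juniper=30 → close Juniper (overflow 20)
  30÷3 = 10 each, +1 to first 0
Round 3: Dunmere=28 Hollowpine=28 Ironridge=23 → close Hollowpine (overflow 17)
  28÷2 = 14 each, +1 to first 0
Round 4: Dunmere=42 Ironridge=37 → close Dunmere (overflow 30)
  42÷1 = 42 each, +1 to first 0

Closure order: Fernhollow, Juniper, Hollowpine, Dunmere
Last habitat: Ironridge with 79 animals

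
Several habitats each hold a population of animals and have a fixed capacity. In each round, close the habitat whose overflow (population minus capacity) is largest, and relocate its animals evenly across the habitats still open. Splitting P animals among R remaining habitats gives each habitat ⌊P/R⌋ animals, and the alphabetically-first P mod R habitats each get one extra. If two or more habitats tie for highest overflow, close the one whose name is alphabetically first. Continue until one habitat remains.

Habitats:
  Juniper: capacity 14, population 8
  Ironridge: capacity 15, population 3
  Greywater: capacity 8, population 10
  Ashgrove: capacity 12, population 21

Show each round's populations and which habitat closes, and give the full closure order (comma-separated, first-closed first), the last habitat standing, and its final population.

Closure order: Ashgrove, Greywater, Juniper
Last habitat: Ironridge with 42 animals

Round 1: Ashgrove=21 Greywater=10 Ironridge=3 Juniper=8 → close Ashgrove (overflow 9)
  21÷3 = 7 each, +1 to first 0
Round 2: Greywater=17 Ironridge=10 Juniper=15 → close Greywater (overflow 9)
  17÷2 = 8 each, +1 to first 1
Round 3: Ironridge=19 Juniper=23 → close Juniper (overflow 9)
  23÷1 = 23 each, +1 to first 0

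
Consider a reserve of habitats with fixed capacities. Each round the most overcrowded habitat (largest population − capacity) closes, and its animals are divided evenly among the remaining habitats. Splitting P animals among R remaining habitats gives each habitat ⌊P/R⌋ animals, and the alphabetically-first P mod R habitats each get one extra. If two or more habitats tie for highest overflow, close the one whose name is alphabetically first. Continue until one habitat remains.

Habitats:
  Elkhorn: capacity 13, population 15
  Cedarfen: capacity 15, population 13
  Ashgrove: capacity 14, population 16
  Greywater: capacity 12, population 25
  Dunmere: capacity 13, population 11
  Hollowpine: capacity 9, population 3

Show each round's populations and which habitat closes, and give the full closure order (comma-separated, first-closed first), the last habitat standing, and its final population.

Round 1: Ashgrove=16 Cedarfen=13 Dunmere=11 Elkhorn=15 Greywater=25 Hollowpine=3 → close Greywater (overflow 13)
  25÷5 = 5 each, +1 to first 0
Round 2: Ashgrove=21 Cedarfen=18 Dunmere=16 Elkhorn=20 Hollowpine=8 → close Ashgrove (overflow 7)
  21÷4 = 5 each, +1 to first 1
Round 3: Cedarfen=24 Dunmere=21 Elkhorn=25 Hollowpine=13 → close Elkhorn (overflow 12)
  25÷3 = 8 each, +1 to first 1
Round 4: Cedarfen=33 Dunmere=29 Hollowpine=21 → close Cedarfen (overflow 18)
  33÷2 = 16 each, +1 to first 1
Round 5: Dunmere=46 Hollowpine=37 → close Dunmere (overflow 33)
  46÷1 = 46 each, +1 to first 0

Closure order: Greywater, Ashgrove, Elkhorn, Cedarfen, Dunmere
Last habitat: Hollowpine with 83 animals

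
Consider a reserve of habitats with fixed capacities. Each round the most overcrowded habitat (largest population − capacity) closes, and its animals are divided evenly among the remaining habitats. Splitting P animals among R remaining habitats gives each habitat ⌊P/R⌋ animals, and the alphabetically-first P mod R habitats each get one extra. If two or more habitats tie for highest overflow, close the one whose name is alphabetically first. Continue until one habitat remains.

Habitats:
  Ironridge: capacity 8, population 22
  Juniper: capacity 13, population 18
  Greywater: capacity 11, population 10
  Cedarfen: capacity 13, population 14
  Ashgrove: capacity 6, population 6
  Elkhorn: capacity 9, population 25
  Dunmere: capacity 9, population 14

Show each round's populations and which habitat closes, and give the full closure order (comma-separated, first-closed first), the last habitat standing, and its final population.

Round 1: Ashgrove=6 Cedarfen=14 Dunmere=14 Elkhorn=25 Greywater=10 Ironridge=22 Juniper=18 → close Elkhorn (overflow 16)
  25÷6 = 4 each, +1 to first 1
Round 2: Ashgrove=11 Cedarfen=18 Dunmere=18 Greywater=14 Ironridge=26 Juniper=22 → close Ironridge (overflow 18)
  26÷5 = 5 each, +1 to first 1
Round 3: Ashgrove=17 Cedarfen=23 Dunmere=23 Greywater=19 Juniper=27 → close Dunmere (overflow 14)
  23÷4 = 5 each, +1 to first 3
Round 4: Ashgrove=23 Cedarfen=29 Greywater=25 Juniper=32 → close Juniper (overflow 19)
  32÷3 = 10 each, +1 to first 2
Round 5: Ashgrove=34 Cedarfen=40 Greywater=35 → close Ashgrove (overflow 28)
  34÷2 = 17 each, +1 to first 0
Round 6: Cedarfen=57 Greywater=52 → close Cedarfen (overflow 44)
  57÷1 = 57 each, +1 to first 0

Closure order: Elkhorn, Ironridge, Dunmere, Juniper, Ashgrove, Cedarfen
Last habitat: Greywater with 109 animals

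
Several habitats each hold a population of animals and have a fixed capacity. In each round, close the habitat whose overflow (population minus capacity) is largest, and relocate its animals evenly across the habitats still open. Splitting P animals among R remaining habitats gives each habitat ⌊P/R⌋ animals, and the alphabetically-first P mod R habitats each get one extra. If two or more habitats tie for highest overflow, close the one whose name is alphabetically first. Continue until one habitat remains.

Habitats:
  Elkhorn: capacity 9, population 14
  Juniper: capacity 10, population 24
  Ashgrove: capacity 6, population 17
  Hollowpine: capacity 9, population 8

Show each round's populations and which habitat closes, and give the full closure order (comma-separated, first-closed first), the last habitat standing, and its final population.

Closure order: Juniper, Ashgrove, Elkhorn
Last habitat: Hollowpine with 63 animals

Round 1: Ashgrove=17 Elkhorn=14 Hollowpine=8 Juniper=24 → close Juniper (overflow 14)
  24÷3 = 8 each, +1 to first 0
Round 2: Ashgrove=25 Elkhorn=22 Hollowpine=16 → close Ashgrove (overflow 19)
  25÷2 = 12 each, +1 to first 1
Round 3: Elkhorn=35 Hollowpine=28 → close Elkhorn (overflow 26)
  35÷1 = 35 each, +1 to first 0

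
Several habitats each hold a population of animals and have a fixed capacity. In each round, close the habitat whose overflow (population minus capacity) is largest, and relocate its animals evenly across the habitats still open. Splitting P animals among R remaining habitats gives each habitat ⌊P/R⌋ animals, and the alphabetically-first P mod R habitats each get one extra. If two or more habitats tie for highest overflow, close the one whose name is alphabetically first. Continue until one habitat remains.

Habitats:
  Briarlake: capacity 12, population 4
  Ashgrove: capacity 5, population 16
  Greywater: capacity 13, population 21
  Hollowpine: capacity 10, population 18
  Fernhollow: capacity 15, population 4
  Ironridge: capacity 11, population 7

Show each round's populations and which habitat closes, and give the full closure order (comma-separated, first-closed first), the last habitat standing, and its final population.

Closure order: Ashgrove, Greywater, Hollowpine, Ironridge, Briarlake
Last habitat: Fernhollow with 70 animals

Round 1: Ashgrove=16 Briarlake=4 Fernhollow=4 Greywater=21 Hollowpine=18 Ironridge=7 → close Ashgrove (overflow 11)
  16÷5 = 3 each, +1 to first 1
Round 2: Briarlake=8 Fernhollow=7 Greywater=24 Hollowpine=21 Ironridge=10 → close Greywater (overflow 11)
  24÷4 = 6 each, +1 to first 0
Round 3: Briarlake=14 Fernhollow=13 Hollowpine=27 Ironridge=16 → close Hollowpine (overflow 17)
  27÷3 = 9 each, +1 to first 0
Round 4: Briarlake=23 Fernhollow=22 Ironridge=25 → close Ironridge (overflow 14)
  25÷2 = 12 each, +1 to first 1
Round 5: Briarlake=36 Fernhollow=34 → close Briarlake (overflow 24)
  36÷1 = 36 each, +1 to first 0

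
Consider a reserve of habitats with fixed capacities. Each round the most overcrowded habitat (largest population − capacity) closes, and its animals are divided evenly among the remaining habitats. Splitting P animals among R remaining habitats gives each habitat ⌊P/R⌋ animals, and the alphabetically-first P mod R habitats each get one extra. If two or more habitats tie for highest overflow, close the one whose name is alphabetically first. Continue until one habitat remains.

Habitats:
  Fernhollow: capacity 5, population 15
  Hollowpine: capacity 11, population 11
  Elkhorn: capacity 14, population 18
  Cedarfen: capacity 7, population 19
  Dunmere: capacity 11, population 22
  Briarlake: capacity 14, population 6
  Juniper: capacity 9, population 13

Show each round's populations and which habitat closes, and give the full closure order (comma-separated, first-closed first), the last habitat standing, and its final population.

Closure order: Cedarfen, Dunmere, Fernhollow, Elkhorn, Juniper, Hollowpine
Last habitat: Briarlake with 104 animals

Round 1: Briarlake=6 Cedarfen=19 Dunmere=22 Elkhorn=18 Fernhollow=15 Hollowpine=11 Juniper=13 → close Cedarfen (overflow 12)
  19÷6 = 3 each, +1 to first 1
Round 2: Briarlake=10 Dunmere=25 Elkhorn=21 Fernhollow=18 Hollowpine=14 Juniper=16 → close Dunmere (overflow 14)
  25÷5 = 5 each, +1 to first 0
Round 3: Briarlake=15 Elkhorn=26 Fernhollow=23 Hollowpine=19 Juniper=21 → close Fernhollow (overflow 18)
  23÷4 = 5 each, +1 to first 3
Round 4: Briarlake=21 Elkhorn=32 Hollowpine=25 Juniper=26 → close Elkhorn (overflow 18)
  32÷3 = 10 each, +1 to first 2
Round 5: Briarlake=32 Hollowpine=36 Juniper=36 → close Juniper (overflow 27)
  36÷2 = 18 each, +1 to first 0
Round 6: Briarlake=50 Hollowpine=54 → close Hollowpine (overflow 43)
  54÷1 = 54 each, +1 to first 0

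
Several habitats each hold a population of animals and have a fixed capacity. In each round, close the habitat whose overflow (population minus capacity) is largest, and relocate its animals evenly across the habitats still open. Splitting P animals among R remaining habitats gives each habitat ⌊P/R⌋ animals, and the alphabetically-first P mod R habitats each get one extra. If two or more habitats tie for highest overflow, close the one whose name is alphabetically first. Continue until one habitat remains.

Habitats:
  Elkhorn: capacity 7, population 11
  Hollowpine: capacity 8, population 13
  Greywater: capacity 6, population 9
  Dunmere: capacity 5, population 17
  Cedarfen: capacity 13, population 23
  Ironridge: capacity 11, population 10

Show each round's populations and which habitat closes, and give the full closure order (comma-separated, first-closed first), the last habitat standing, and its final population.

Closure order: Dunmere, Cedarfen, Elkhorn, Hollowpine, Greywater
Last habitat: Ironridge with 83 animals

Round 1: Cedarfen=23 Dunmere=17 Elkhorn=11 Greywater=9 Hollowpine=13 Ironridge=10 → close Dunmere (overflow 12)
  17÷5 = 3 each, +1 to first 2
Round 2: Cedarfen=27 Elkhorn=15 Greywater=12 Hollowpine=16 Ironridge=13 → close Cedarfen (overflow 14)
  27÷4 = 6 each, +1 to first 3
Round 3: Elkhorn=22 Greywater=19 Hollowpine=23 Ironridge=19 → close Elkhorn (overflow 15)
  22÷3 = 7 each, +1 to first 1
Round 4: Greywater=27 Hollowpine=30 Ironridge=26 → close Hollowpine (overflow 22)
  30÷2 = 15 each, +1 to first 0
Round 5: Greywater=42 Ironridge=41 → close Greywater (overflow 36)
  42÷1 = 42 each, +1 to first 0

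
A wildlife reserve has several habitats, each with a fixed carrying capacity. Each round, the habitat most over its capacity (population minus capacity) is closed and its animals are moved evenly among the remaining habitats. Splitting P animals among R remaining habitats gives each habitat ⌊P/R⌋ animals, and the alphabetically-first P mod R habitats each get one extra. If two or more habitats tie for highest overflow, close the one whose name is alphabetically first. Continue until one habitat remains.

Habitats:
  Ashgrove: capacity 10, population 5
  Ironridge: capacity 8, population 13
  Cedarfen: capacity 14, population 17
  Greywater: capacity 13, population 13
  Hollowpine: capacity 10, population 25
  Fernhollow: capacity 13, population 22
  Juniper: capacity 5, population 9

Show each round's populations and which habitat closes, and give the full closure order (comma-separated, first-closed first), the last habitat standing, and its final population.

Closure order: Hollowpine, Fernhollow, Ironridge, Cedarfen, Juniper, Greywater
Last habitat: Ashgrove with 104 animals

Round 1: Ashgrove=5 Cedarfen=17 Fernhollow=22 Greywater=13 Hollowpine=25 Ironridge=13 Juniper=9 → close Hollowpine (overflow 15)
  25÷6 = 4 each, +1 to first 1
Round 2: Ashgrove=10 Cedarfen=21 Fernhollow=26 Greywater=17 Ironridge=17 Juniper=13 → close Fernhollow (overflow 13)
  26÷5 = 5 each, +1 to first 1
Round 3: Ashgrove=16 Cedarfen=26 Greywater=22 Ironridge=22 Juniper=18 → close Ironridge (overflow 14)
  22÷4 = 5 each, +1 to first 2
Round 4: Ashgrove=22 Cedarfen=32 Greywater=27 Juniper=23 → close Cedarfen (overflow 18)
  32÷3 = 10 each, +1 to first 2
Round 5: Ashgrove=33 Greywater=38 Juniper=33 → close Juniper (overflow 28)
  33÷2 = 16 each, +1 to first 1
Round 6: Ashgrove=50 Greywater=54 → close Greywater (overflow 41)
  54÷1 = 54 each, +1 to first 0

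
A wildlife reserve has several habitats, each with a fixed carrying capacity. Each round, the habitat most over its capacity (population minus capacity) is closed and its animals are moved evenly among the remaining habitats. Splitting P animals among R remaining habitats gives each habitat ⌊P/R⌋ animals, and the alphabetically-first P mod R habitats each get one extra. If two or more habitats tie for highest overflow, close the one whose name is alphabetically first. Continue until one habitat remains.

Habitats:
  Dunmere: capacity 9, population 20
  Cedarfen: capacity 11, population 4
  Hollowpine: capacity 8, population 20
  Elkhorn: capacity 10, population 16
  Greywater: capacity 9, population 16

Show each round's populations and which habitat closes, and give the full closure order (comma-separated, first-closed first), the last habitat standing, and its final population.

Closure order: Hollowpine, Dunmere, Greywater, Elkhorn
Last habitat: Cedarfen with 76 animals

Round 1: Cedarfen=4 Dunmere=20 Elkhorn=16 Greywater=16 Hollowpine=20 → close Hollowpine (overflow 12)
  20÷4 = 5 each, +1 to first 0
Round 2: Cedarfen=9 Dunmere=25 Elkhorn=21 Greywater=21 → close Dunmere (overflow 16)
  25÷3 = 8 each, +1 to first 1
Round 3: Cedarfen=18 Elkhorn=29 Greywater=29 → close Greywater (overflow 20)
  29÷2 = 14 each, +1 to first 1
Round 4: Cedarfen=33 Elkhorn=43 → close Elkhorn (overflow 33)
  43÷1 = 43 each, +1 to first 0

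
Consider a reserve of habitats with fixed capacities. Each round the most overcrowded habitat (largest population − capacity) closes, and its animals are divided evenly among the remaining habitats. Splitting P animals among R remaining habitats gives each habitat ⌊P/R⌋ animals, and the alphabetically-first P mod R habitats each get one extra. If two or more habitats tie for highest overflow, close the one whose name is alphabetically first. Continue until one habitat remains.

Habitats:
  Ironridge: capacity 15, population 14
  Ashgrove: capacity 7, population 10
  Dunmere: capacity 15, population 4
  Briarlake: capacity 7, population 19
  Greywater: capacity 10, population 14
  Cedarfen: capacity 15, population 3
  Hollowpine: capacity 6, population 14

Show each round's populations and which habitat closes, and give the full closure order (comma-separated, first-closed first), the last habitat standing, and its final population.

Closure order: Briarlake, Hollowpine, Ashgrove, Greywater, Ironridge, Cedarfen
Last habitat: Dunmere with 78 animals

Round 1: Ashgrove=10 Briarlake=19 Cedarfen=3 Dunmere=4 Greywater=14 Hollowpine=14 Ironridge=14 → close Briarlake (overflow 12)
  19÷6 = 3 each, +1 to first 1
Round 2: Ashgrove=14 Cedarfen=6 Dunmere=7 Greywater=17 Hollowpine=17 Ironridge=17 → close Hollowpine (overflow 11)
  17÷5 = 3 each, +1 to first 2
Round 3: Ashgrove=18 Cedarfen=10 Dunmere=10 Greywater=20 Ironridge=20 → close Ashgrove (overflow 11)
  18÷4 = 4 each, +1 to first 2
Round 4: Cedarfen=15 Dunmere=15 Greywater=24 Ironridge=24 → close Greywater (overflow 14)
  24÷3 = 8 each, +1 to first 0
Round 5: Cedarfen=23 Dunmere=23 Ironridge=32 → close Ironridge (overflow 17)
  32÷2 = 16 each, +1 to first 0
Round 6: Cedarfen=39 Dunmere=39 → close Cedarfen (overflow 24)
  39÷1 = 39 each, +1 to first 0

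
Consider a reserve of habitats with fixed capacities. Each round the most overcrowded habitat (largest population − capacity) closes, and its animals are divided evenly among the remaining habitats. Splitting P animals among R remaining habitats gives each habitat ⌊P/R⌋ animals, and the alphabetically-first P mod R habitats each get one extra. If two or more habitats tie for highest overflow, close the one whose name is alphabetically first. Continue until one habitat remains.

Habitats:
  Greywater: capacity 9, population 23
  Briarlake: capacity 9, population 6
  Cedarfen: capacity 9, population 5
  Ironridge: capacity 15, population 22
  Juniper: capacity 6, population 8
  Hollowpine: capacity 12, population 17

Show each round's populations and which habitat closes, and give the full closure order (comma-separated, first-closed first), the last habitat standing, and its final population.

Closure order: Greywater, Ironridge, Hollowpine, Juniper, Briarlake
Last habitat: Cedarfen with 81 animals

Round 1: Briarlake=6 Cedarfen=5 Greywater=23 Hollowpine=17 Ironridge=22 Juniper=8 → close Greywater (overflow 14)
  23÷5 = 4 each, +1 to first 3
Round 2: Briarlake=11 Cedarfen=10 Hollowpine=22 Ironridge=26 Juniper=12 → close Ironridge (overflow 11)
  26÷4 = 6 each, +1 to first 2
Round 3: Briarlake=18 Cedarfen=17 Hollowpine=28 Juniper=18 → close Hollowpine (overflow 16)
  28÷3 = 9 each, +1 to first 1
Round 4: Briarlake=28 Cedarfen=26 Juniper=27 → close Juniper (overflow 21)
  27÷2 = 13 each, +1 to first 1
Round 5: Briarlake=42 Cedarfen=39 → close Briarlake (overflow 33)
  42÷1 = 42 each, +1 to first 0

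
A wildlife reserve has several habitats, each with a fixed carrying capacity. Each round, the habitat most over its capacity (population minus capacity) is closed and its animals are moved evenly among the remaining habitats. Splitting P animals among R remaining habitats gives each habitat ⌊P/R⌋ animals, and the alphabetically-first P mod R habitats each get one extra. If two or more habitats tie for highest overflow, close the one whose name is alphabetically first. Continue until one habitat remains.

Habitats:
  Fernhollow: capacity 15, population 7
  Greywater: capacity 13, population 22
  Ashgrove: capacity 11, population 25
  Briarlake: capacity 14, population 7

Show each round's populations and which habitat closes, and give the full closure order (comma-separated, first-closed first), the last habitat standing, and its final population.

Closure order: Ashgrove, Greywater, Briarlake
Last habitat: Fernhollow with 61 animals

Round 1: Ashgrove=25 Briarlake=7 Fernhollow=7 Greywater=22 → close Ashgrove (overflow 14)
  25÷3 = 8 each, +1 to first 1
Round 2: Briarlake=16 Fernhollow=15 Greywater=30 → close Greywater (overflow 17)
  30÷2 = 15 each, +1 to first 0
Round 3: Briarlake=31 Fernhollow=30 → close Briarlake (overflow 17)
  31÷1 = 31 each, +1 to first 0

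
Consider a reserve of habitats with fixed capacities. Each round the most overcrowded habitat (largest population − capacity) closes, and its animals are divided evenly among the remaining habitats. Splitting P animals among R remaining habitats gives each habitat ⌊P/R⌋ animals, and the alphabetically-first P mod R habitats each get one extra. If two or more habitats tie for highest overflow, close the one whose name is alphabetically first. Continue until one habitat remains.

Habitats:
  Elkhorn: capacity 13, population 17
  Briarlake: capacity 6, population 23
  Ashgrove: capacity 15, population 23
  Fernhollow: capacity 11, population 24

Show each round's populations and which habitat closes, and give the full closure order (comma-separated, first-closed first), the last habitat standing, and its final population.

Closure order: Briarlake, Fernhollow, Ashgrove
Last habitat: Elkhorn with 87 animals

Round 1: Ashgrove=23 Briarlake=23 Elkhorn=17 Fernhollow=24 → close Briarlake (overflow 17)
  23÷3 = 7 each, +1 to first 2
Round 2: Ashgrove=31 Elkhorn=25 Fernhollow=31 → close Fernhollow (overflow 20)
  31÷2 = 15 each, +1 to first 1
Round 3: Ashgrove=47 Elkhorn=40 → close Ashgrove (overflow 32)
  47÷1 = 47 each, +1 to first 0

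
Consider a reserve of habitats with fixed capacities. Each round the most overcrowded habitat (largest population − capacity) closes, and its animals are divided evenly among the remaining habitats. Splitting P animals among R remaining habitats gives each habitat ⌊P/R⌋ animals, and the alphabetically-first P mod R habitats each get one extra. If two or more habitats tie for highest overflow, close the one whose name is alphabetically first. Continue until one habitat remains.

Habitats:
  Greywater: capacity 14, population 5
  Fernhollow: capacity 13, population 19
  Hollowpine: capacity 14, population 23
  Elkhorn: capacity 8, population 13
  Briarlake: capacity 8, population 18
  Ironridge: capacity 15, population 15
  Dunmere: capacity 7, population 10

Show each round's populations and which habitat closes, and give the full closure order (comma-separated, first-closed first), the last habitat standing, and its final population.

Round 1: Briarlake=18 Dunmere=10 Elkhorn=13 Fernhollow=19 Greywater=5 Hollowpine=23 Ironridge=15 → close Briarlake (overflow 10)
  18÷6 = 3 each, +1 to first 0
Round 2: Dunmere=13 Elkhorn=16 Fernhollow=22 Greywater=8 Hollowpine=26 Ironridge=18 → close Hollowpine (overflow 12)
  26÷5 = 5 each, +1 to first 1
Round 3: Dunmere=19 Elkhorn=21 Fernhollow=27 Greywater=13 Ironridge=23 → close Fernhollow (overflow 14)
  27÷4 = 6 each, +1 to first 3
Round 4: Dunmere=26 Elkhorn=28 Greywater=20 Ironridge=29 → close Elkhorn (overflow 20)
  28÷3 = 9 each, +1 to first 1
Round 5: Dunmere=36 Greywater=29 Ironridge=38 → close Dunmere (overflow 29)
  36÷2 = 18 each, +1 to first 0
Round 6: Greywater=47 Ironridge=56 → close Ironridge (overflow 41)
  56÷1 = 56 each, +1 to first 0

Closure order: Briarlake, Hollowpine, Fernhollow, Elkhorn, Dunmere, Ironridge
Last habitat: Greywater with 103 animals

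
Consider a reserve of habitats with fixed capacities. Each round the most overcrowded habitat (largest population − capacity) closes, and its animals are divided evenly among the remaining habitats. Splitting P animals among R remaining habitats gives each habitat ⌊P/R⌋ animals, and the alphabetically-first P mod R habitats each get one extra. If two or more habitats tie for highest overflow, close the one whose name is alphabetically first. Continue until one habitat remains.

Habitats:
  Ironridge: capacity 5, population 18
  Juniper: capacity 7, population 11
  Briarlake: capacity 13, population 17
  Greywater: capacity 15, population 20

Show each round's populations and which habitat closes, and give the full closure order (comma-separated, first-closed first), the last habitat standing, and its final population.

Round 1: Briarlake=17 Greywater=20 Ironridge=18 Juniper=11 → close Ironridge (overflow 13)
  18÷3 = 6 each, +1 to first 0
Round 2: Briarlake=23 Greywater=26 Juniper=17 → close Greywater (overflow 11)
  26÷2 = 13 each, +1 to first 0
Round 3: Briarlake=36 Juniper=30 → close Briarlake (overflow 23)
  36÷1 = 36 each, +1 to first 0

Closure order: Ironridge, Greywater, Briarlake
Last habitat: Juniper with 66 animals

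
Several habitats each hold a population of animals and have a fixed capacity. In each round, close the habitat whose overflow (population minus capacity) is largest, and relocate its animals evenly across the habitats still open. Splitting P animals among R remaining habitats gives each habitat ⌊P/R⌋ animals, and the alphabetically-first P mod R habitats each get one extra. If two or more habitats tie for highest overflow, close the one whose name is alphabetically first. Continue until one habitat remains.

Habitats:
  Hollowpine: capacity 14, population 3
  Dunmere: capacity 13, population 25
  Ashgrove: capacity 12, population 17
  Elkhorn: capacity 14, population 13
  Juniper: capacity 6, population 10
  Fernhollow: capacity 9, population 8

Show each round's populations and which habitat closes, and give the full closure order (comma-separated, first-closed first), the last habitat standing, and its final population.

Round 1: Ashgrove=17 Dunmere=25 Elkhorn=13 Fernhollow=8 Hollowpine=3 Juniper=10 → close Dunmere (overflow 12)
  25÷5 = 5 each, +1 to first 0
Round 2: Ashgrove=22 Elkhorn=18 Fernhollow=13 Hollowpine=8 Juniper=15 → close Ashgrove (overflow 10)
  22÷4 = 5 each, +1 to first 2
Round 3: Elkhorn=24 Fernhollow=19 Hollowpine=13 Juniper=20 → close Juniper (overflow 14)
  20÷3 = 6 each, +1 to first 2
Round 4: Elkhorn=31 Fernhollow=26 Hollowpine=19 → close Elkhorn (overflow 17)
  31÷2 = 15 each, +1 to first 1
Round 5: Fernhollow=42 Hollowpine=34 → close Fernhollow (overflow 33)
  42÷1 = 42 each, +1 to first 0

Closure order: Dunmere, Ashgrove, Juniper, Elkhorn, Fernhollow
Last habitat: Hollowpine with 76 animals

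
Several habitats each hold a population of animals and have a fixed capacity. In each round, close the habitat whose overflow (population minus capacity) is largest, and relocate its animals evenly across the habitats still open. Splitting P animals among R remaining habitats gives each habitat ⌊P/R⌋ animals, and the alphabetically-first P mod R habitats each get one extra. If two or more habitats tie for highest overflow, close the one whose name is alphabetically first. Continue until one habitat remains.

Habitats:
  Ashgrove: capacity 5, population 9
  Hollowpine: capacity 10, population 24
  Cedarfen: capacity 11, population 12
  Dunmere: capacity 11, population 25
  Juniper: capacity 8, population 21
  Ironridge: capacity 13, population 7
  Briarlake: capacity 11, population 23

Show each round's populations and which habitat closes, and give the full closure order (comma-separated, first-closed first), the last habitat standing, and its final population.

Closure order: Dunmere, Hollowpine, Briarlake, Juniper, Ashgrove, Cedarfen
Last habitat: Ironridge with 121 animals

Round 1: Ashgrove=9 Briarlake=23 Cedarfen=12 Dunmere=25 Hollowpine=24 Ironridge=7 Juniper=21 → close Dunmere (overflow 14)
  25÷6 = 4 each, +1 to first 1
Round 2: Ashgrove=14 Briarlake=27 Cedarfen=16 Hollowpine=28 Ironridge=11 Juniper=25 → close Hollowpine (overflow 18)
  28÷5 = 5 each, +1 to first 3
Round 3: Ashgrove=20 Briarlake=33 Cedarfen=22 Ironridge=16 Juniper=30 → close Briarlake (overflow 22)
  33÷4 = 8 each, +1 to first 1
Round 4: Ashgrove=29 Cedarfen=30 Ironridge=24 Juniper=38 → close Juniper (overflow 30)
  38÷3 = 12 each, +1 to first 2
Round 5: Ashgrove=42 Cedarfen=43 Ironridge=36 → close Ashgrove (overflow 37)
  42÷2 = 21 each, +1 to first 0
Round 6: Cedarfen=64 Ironridge=57 → close Cedarfen (overflow 53)
  64÷1 = 64 each, +1 to first 0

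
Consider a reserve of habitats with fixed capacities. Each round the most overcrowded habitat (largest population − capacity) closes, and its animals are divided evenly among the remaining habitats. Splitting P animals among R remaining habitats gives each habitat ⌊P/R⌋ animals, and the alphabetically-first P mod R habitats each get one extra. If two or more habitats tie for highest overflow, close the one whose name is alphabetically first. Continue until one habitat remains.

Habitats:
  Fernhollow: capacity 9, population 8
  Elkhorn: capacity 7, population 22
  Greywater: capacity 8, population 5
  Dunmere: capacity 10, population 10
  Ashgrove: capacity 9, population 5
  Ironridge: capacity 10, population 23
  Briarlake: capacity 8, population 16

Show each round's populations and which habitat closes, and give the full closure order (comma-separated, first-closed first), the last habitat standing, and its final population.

Closure order: Elkhorn, Ironridge, Briarlake, Dunmere, Ashgrove, Fernhollow
Last habitat: Greywater with 89 animals

Round 1: Ashgrove=5 Briarlake=16 Dunmere=10 Elkhorn=22 Fernhollow=8 Greywater=5 Ironridge=23 → close Elkhorn (overflow 15)
  22÷6 = 3 each, +1 to first 4
Round 2: Ashgrove=9 Briarlake=20 Dunmere=14 Fernhollow=12 Greywater=8 Ironridge=26 → close Ironridge (overflow 16)
  26÷5 = 5 each, +1 to first 1
Round 3: Ashgrove=15 Briarlake=25 Dunmere=19 Fernhollow=17 Greywater=13 → close Briarlake (overflow 17)
  25÷4 = 6 each, +1 to first 1
Round 4: Ashgrove=22 Dunmere=25 Fernhollow=23 Greywater=19 → close Dunmere (overflow 15)
  25÷3 = 8 each, +1 to first 1
Round 5: Ashgrove=31 Fernhollow=31 Greywater=27 → close Ashgrove (overflow 22)
  31÷2 = 15 each, +1 to first 1
Round 6: Fernhollow=47 Greywater=42 → close Fernhollow (overflow 38)
  47÷1 = 47 each, +1 to first 0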